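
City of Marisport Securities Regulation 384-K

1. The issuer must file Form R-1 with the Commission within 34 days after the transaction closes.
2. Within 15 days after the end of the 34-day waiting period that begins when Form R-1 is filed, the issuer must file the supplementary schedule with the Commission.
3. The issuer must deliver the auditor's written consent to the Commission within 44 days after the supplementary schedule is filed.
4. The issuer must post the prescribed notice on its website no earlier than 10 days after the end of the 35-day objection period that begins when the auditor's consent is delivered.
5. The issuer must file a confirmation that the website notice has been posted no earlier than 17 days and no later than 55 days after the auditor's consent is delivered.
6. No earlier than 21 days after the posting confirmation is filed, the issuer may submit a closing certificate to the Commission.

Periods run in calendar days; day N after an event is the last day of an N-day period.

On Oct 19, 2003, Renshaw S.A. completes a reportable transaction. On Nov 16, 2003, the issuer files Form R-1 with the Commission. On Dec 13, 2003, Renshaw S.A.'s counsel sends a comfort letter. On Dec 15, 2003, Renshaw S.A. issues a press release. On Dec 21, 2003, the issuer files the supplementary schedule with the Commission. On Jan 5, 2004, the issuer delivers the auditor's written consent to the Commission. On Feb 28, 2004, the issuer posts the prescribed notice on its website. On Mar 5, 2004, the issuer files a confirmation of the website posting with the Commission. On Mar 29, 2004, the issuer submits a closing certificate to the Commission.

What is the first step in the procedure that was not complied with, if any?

Step 5

Step 1 — counting 34 days from Oct 19, 2003 (when the transaction closes) gives a deadline of Nov 22, 2003; Nov 16, 2003 is within that limit.
Step 2 — counting 15 days from Dec 20, 2003 (end of the 34-day waiting period, which began when Form R-1 is filed on Nov 16, 2003) gives a deadline of Jan 4, 2004; Dec 21, 2003 is within that limit.
Step 3 — counting 44 days from Dec 21, 2003 (when the supplementary schedule is filed) gives a deadline of Feb 3, 2004; completed Jan 5, 2004, before the deadline.
Step 4 — must wait 10 days from Feb 9, 2004 (end of the 35-day objection period, which began when the auditor's consent is delivered on Jan 5, 2004), so not before Feb 19, 2004; Feb 28, 2004 is on or after that date.
Step 5 — 17 and 55 days from Jan 5, 2004 (when the auditor's consent is delivered) are Jan 22, 2004 and Feb 29, 2004 respectively; done Mar 5, 2004 — 5 days after the window closed.
The procedure was therefore not followed at step 5.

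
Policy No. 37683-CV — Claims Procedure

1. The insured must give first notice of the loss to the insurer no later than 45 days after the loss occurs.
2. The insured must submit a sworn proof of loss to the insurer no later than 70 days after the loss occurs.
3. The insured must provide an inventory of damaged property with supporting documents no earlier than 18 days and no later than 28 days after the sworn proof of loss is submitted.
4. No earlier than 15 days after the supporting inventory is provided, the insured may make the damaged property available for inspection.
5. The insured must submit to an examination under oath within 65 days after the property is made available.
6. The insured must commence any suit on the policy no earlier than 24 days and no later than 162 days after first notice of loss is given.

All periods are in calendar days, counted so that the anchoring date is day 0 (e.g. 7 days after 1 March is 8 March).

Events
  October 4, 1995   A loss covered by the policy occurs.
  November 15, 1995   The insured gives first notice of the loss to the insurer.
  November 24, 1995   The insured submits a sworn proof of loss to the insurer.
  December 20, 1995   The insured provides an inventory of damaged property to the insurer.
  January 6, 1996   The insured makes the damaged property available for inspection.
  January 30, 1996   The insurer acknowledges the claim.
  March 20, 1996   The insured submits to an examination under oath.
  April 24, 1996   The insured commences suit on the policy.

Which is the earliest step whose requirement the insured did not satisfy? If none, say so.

Step 1 — counting 45 days from October 4, 1995 (when the loss occurs) gives a deadline of November 18, 1995; done November 15, 1995 — timely.
Step 2 — counting 70 days from October 4, 1995 (when the loss occurs) gives a deadline of December 13, 1995; completed November 24, 1995, before the deadline.
Step 3 — 18 and 28 days from November 24, 1995 (when the sworn proof of loss is submitted) are December 12, 1995 and December 22, 1995 respectively; December 20, 1995 falls inside that range.
Step 4 — must wait 15 days from December 20, 1995 (when the supporting inventory is provided), so not before January 4, 1996; done January 6, 1996, after the minimum wait.
Step 5 — counting 65 days from January 6, 1996 (when the property is made available) gives a deadline of March 11, 1996; not done until March 20, 1996, 9 days after the deadline.
Later steps need not be reached.

Step 5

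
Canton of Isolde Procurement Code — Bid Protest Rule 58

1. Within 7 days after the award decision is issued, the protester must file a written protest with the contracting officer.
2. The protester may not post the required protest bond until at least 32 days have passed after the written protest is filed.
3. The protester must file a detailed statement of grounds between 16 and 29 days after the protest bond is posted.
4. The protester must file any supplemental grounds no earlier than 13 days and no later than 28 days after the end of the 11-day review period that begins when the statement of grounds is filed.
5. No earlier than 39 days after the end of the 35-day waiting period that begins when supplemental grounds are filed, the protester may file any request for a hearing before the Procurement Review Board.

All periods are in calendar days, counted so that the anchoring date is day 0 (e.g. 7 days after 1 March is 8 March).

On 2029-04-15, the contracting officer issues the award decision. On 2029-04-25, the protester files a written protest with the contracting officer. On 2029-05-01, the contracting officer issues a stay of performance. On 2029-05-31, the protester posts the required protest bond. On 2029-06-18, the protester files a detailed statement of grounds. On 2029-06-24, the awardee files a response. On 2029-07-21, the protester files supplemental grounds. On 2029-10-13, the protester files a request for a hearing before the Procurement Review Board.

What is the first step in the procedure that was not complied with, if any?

Step 1

Step 1: 7 days after 2029-04-15 (when the award decision is issued) is 2029-04-22; 2029-04-25 misses that deadline by 3 days.
The analysis stops there.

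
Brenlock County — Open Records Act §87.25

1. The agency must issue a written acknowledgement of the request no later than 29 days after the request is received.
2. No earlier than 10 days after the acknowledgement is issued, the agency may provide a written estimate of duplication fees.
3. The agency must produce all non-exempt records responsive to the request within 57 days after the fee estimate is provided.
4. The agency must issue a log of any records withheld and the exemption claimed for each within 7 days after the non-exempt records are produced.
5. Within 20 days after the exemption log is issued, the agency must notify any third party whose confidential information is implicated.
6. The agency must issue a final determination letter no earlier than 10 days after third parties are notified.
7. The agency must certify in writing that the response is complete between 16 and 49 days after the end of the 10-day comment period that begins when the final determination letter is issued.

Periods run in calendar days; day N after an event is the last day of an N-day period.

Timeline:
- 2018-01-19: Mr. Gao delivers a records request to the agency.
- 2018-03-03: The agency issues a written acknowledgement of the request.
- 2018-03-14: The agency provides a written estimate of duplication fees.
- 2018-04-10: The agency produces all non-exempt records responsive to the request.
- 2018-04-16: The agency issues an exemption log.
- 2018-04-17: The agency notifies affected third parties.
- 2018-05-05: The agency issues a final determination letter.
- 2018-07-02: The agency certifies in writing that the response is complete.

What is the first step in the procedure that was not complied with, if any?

(1) due by 2018-01-19 + 29 days = 2018-02-17; not done until 2018-03-03, 14 days after the deadline.

Step 1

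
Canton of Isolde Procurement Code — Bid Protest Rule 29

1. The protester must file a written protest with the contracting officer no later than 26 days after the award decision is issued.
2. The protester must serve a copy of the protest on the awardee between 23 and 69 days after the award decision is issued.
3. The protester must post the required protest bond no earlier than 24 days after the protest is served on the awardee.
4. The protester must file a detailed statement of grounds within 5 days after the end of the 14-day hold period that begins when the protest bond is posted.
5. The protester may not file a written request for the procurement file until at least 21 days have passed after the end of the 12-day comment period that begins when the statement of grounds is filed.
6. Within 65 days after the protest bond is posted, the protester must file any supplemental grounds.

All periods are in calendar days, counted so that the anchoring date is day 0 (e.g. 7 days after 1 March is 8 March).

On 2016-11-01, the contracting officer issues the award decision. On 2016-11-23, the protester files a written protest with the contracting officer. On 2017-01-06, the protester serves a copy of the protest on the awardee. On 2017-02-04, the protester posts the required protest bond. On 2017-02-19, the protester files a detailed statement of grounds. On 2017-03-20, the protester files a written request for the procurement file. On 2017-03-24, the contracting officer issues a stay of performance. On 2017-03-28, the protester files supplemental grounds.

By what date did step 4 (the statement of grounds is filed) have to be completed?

2017-02-23

The protest bond is posted on 2017-02-04; the 14-day hold period therefore ends 2017-02-18, and step 4 runs from that date. 5 days after 2017-02-18 is 2017-02-23.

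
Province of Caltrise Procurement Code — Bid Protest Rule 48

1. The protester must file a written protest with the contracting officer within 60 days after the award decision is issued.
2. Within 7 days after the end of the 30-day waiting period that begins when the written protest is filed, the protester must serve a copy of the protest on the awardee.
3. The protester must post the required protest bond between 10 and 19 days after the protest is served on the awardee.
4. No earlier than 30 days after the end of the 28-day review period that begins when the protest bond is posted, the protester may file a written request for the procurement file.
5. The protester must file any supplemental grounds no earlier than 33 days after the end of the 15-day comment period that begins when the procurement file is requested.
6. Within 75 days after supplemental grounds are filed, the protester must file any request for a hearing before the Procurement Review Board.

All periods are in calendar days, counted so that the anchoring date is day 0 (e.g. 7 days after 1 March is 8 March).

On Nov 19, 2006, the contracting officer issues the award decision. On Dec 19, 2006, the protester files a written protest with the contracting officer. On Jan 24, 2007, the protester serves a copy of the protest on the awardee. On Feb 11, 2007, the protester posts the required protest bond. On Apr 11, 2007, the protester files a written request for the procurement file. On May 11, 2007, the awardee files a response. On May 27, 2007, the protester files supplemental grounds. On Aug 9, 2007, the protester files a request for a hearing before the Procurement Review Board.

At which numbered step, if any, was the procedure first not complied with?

Step 1 — counting 60 days from Nov 19, 2006 (when the award decision is issued) gives a deadline of Jan 18, 2007; Dec 19, 2006 is within that limit.
Step 2 — counting 7 days from Jan 18, 2007 (end of the 30-day waiting period, which began when the written protest is filed on Dec 19, 2006) gives a deadline of Jan 25, 2007; done Jan 24, 2007 — timely.
Step 3 — 10 and 19 days from Jan 24, 2007 (when the protest is served on the awardee) are Feb 3, 2007 and Feb 12, 2007 respectively; done Feb 11, 2007 — within the window.
Step 4 — must wait 30 days from Mar 11, 2007 (end of the 28-day review period, which began when the protest bond is posted on Feb 11, 2007), so not before Apr 10, 2007; Apr 11, 2007 is on or after that date.
Step 5 — must wait 33 days from Apr 26, 2007 (end of the 15-day comment period, which began when the procurement file is requested on Apr 11, 2007), so not before May 29, 2007; done May 27, 2007 — 2 days too early.
That is the first point of non-compliance.

Step 5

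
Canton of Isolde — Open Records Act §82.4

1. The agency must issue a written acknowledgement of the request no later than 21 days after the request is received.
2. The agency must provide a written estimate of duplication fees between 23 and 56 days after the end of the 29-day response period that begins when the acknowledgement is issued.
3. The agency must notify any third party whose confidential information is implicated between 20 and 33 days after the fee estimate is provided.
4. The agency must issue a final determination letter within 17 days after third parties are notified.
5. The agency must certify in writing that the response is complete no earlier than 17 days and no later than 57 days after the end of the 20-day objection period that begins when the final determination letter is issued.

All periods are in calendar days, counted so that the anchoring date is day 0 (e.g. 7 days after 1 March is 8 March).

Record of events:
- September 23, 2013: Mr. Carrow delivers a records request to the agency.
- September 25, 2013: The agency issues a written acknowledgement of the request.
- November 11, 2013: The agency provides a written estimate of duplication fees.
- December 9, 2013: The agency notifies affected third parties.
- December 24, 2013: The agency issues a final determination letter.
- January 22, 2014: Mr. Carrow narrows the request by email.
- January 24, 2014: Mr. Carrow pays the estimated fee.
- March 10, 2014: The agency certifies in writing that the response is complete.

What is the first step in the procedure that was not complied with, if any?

Step 2

Step 1 — counting 21 days from September 23, 2013 (when the request is received) gives a deadline of October 14, 2013; September 25, 2013 is within that limit.
Step 2 — 23 and 56 days from October 24, 2013 (end of the 29-day response period, which began when the acknowledgement is issued on September 25, 2013) are November 16, 2013 and December 19, 2013 respectively; November 11, 2013 is 5 days too early.
The analysis stops there.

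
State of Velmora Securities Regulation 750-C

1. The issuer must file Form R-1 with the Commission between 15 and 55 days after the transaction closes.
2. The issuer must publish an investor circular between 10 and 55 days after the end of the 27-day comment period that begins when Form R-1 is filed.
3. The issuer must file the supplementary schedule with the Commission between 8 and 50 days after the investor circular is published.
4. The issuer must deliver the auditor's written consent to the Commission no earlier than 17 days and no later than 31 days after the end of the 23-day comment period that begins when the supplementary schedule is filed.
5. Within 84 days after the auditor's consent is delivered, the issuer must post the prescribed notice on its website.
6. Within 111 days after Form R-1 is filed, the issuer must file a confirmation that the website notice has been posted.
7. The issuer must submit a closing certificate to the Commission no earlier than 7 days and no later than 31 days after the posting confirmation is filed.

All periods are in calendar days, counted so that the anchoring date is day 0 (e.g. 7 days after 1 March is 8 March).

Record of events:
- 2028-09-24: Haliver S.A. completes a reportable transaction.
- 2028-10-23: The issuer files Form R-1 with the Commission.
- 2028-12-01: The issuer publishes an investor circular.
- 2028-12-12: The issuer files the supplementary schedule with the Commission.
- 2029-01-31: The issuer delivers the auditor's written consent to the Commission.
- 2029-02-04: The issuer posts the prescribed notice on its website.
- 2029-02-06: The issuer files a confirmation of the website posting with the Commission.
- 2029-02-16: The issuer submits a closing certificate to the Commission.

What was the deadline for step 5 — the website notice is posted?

Step 5 runs from 2029-01-31, when the auditor's consent is delivered. 84 days after 2029-01-31 is 2029-04-25.

2029-04-25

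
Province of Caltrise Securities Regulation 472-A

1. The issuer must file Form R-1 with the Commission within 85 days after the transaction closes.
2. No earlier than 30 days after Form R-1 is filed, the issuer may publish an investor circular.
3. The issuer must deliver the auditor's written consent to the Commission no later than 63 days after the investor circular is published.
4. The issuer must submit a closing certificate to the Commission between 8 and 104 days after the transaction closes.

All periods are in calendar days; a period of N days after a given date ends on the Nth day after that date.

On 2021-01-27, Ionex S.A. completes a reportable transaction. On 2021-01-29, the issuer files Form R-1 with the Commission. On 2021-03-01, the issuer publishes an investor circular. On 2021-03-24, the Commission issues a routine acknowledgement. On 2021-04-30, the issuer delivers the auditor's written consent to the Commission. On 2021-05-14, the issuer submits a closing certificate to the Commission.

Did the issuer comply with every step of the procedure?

Step 1 — counting 85 days from 2021-01-27 (when the transaction closes) gives a deadline of 2021-04-22; done 2021-01-29 — timely.
Step 2 — must wait 30 days from 2021-01-29 (when Form R-1 is filed), so not before 2021-02-28; 2021-03-01 is on or after that date.
Step 3 — counting 63 days from 2021-03-01 (when the investor circular is published) gives a deadline of 2021-05-03; 2021-04-30 is within that limit.
Step 4 — 8 and 104 days from 2021-01-27 (when the transaction closes) are 2021-02-04 and 2021-05-11 respectively; done 2021-05-14 — 3 days after the window closed.

No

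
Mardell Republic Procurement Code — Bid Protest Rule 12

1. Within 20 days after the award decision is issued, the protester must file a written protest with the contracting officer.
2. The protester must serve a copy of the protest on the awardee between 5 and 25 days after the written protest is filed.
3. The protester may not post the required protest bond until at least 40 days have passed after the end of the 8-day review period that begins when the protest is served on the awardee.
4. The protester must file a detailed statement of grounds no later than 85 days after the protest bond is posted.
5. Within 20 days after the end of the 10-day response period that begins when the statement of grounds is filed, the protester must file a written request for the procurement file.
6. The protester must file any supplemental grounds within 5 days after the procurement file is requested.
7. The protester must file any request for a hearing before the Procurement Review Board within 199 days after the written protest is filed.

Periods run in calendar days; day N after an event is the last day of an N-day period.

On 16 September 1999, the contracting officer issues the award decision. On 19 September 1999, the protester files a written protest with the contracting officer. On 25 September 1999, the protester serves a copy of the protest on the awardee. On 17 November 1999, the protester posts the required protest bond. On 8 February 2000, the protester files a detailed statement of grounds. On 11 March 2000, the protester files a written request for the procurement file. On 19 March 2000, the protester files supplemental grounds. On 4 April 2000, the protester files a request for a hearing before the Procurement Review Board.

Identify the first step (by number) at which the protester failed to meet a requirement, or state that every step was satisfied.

(1) due by 16 September 1999 + 20 days = 6 October 1999; completed 19 September 1999, before the deadline.
(2) the permitted window runs from 19 September 1999 + 5 = 24 September 1999 to 19 September 1999 + 25 = 14 October 1999; done 25 September 1999 — within the window.
(3) permitted from 3 October 1999 + 40 days = 12 November 1999 onward; 17 November 1999 is on or after that date.
(4) due by 17 November 1999 + 85 days = 10 February 2000; done 8 February 2000 — timely.
(5) due by 18 February 2000 + 20 days = 9 March 2000; done 11 March 2000 — 2 days late.
Later steps need not be reached.

Step 5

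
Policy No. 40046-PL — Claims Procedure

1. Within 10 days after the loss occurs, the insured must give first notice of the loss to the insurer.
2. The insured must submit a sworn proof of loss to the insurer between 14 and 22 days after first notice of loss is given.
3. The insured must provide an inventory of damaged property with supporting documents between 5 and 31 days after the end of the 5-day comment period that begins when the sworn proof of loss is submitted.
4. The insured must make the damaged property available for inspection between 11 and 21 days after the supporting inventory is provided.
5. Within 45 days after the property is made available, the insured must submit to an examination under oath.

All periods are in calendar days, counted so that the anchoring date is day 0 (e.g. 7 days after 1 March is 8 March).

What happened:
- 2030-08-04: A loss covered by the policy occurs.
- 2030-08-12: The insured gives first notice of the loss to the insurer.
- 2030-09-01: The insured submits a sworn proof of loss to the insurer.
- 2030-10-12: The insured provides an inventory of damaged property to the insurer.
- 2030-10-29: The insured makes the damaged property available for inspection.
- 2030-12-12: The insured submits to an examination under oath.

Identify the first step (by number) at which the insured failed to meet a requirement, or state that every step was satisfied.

Step 3

Step 1 — counting 10 days from 2030-08-04 (when the loss occurs) gives a deadline of 2030-08-14; done 2030-08-12 — timely.
Step 2 — 14 and 22 days from 2030-08-12 (when first notice of loss is given) are 2030-08-26 and 2030-09-03 respectively; done 2030-09-01, which is between those dates.
Step 3 — 5 and 31 days from 2030-09-06 (end of the 5-day comment period, which began when the sworn proof of loss is submitted on 2030-09-01) are 2030-09-11 and 2030-10-07 respectively; done 2030-10-12 — 5 days after the window closed.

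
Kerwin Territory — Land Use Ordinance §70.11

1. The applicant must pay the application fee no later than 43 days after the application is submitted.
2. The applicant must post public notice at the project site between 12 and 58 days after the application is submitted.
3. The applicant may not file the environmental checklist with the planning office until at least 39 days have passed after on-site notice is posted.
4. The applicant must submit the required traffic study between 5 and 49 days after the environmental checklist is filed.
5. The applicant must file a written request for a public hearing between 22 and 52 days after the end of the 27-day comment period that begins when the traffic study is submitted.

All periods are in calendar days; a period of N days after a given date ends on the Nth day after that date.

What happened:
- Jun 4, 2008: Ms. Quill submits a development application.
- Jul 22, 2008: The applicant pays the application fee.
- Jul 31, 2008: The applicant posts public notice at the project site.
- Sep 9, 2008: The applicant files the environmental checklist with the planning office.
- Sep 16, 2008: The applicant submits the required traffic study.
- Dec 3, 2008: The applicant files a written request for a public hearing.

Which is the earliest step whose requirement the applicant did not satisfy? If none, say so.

Step 1

Step 1: 43 days after Jun 4, 2008 (when the application is submitted) is Jul 17, 2008; done Jul 22, 2008 — 5 days late.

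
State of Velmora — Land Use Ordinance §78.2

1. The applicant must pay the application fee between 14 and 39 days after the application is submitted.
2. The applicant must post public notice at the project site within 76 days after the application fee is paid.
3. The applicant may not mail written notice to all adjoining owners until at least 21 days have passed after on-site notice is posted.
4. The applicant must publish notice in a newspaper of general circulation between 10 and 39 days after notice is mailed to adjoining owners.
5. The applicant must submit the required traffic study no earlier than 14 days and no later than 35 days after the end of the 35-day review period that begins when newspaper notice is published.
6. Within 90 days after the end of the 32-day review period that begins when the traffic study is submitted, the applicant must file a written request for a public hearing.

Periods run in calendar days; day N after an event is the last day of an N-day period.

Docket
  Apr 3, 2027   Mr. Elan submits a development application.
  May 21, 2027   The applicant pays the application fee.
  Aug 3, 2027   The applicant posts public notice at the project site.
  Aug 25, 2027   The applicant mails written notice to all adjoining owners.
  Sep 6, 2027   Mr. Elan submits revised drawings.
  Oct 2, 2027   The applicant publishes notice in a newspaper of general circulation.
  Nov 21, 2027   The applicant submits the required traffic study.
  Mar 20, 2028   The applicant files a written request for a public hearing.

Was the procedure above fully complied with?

Step 1 — 14 and 39 days from Apr 3, 2027 (when the application is submitted) are Apr 17, 2027 and May 12, 2027 respectively; done May 21, 2027 — 9 days after the window closed.
The analysis stops there.

No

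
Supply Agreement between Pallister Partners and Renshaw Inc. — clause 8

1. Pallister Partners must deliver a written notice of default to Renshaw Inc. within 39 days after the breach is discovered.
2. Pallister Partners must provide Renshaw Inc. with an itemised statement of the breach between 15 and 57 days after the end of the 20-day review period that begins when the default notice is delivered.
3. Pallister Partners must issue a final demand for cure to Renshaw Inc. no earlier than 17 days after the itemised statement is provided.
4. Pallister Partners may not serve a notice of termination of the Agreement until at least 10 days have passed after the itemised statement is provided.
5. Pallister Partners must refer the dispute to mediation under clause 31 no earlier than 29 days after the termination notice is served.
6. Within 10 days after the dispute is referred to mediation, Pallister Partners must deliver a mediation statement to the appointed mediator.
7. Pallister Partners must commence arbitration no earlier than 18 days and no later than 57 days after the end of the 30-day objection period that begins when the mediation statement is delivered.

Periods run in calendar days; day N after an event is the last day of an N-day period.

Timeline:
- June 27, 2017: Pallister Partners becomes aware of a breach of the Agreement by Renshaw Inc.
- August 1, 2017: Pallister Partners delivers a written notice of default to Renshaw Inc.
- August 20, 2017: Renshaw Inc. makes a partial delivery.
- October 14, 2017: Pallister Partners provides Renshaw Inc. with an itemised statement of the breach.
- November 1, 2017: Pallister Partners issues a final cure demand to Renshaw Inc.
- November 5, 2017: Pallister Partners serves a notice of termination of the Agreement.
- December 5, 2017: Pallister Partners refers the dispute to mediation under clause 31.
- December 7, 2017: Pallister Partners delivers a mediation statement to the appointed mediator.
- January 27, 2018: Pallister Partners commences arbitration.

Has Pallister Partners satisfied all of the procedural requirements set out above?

Yes

Step 1 — counting 39 days from June 27, 2017 (when the breach is discovered) gives a deadline of August 5, 2017; done August 1, 2017 — timely.
Step 2 — 15 and 57 days from August 21, 2017 (end of the 20-day review period, which began when the default notice is delivered on August 1, 2017) are September 5, 2017 and October 17, 2017 respectively; October 14, 2017 falls inside that range.
Step 3 — must wait 17 days from October 14, 2017 (when the itemised statement is provided), so not before October 31, 2017; done November 1, 2017, after the minimum wait.
Step 4 — must wait 10 days from October 14, 2017 (when the itemised statement is provided), so not before October 24, 2017; done November 5, 2017, after the minimum wait.
Step 5 — must wait 29 days from November 5, 2017 (when the termination notice is served), so not before December 4, 2017; done December 5, 2017, after the minimum wait.
Step 6 — counting 10 days from December 5, 2017 (when the dispute is referred to mediation) gives a deadline of December 15, 2017; completed December 7, 2017, before the deadline.
Step 7 — 18 and 57 days from January 6, 2018 (end of the 30-day objection period, which began when the mediation statement is delivered on December 7, 2017) are January 24, 2018 and March 4, 2018 respectively; January 27, 2018 falls inside that range.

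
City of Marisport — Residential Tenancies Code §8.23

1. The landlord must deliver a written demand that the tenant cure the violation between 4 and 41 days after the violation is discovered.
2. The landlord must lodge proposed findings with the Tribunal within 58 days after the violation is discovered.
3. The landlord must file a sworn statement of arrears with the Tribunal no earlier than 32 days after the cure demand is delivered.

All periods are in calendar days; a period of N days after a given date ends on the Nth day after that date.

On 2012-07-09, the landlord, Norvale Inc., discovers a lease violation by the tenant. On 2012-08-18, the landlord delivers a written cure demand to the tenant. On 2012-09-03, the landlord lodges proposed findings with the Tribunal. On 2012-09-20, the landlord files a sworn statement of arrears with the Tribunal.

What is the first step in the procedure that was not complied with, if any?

None — every step was satisfied

Step 1: the window is 4–41 days after 2012-07-09 (when the violation is discovered), so 2012-07-13 through 2012-08-19; 2012-08-18 falls inside that range.
Step 2: 58 days after 2012-07-09 (when the violation is discovered) is 2012-09-05; done 2012-09-03 — timely.
Step 3: the earliest permitted date is 32 days after 2012-08-18 (when the cure demand is delivered), i.e. 2012-09-19; done 2012-09-20 — permitted.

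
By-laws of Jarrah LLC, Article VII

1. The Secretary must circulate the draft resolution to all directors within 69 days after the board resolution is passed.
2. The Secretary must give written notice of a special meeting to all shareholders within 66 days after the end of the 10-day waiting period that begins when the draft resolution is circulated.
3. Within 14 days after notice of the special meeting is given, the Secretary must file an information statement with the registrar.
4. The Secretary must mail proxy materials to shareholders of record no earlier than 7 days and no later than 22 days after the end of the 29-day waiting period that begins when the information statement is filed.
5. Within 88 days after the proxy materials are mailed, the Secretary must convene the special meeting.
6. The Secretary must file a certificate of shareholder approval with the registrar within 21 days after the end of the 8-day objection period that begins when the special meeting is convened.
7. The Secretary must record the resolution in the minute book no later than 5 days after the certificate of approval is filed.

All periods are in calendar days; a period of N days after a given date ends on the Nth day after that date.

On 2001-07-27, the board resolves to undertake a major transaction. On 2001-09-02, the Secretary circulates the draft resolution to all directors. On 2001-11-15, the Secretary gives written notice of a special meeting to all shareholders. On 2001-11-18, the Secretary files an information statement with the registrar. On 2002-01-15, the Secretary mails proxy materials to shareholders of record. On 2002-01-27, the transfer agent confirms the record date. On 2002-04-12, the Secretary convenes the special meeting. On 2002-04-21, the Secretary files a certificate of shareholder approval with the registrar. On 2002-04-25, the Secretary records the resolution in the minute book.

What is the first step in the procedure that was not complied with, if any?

Step 4

(1) due by 2001-07-27 + 69 days = 2001-10-04; done 2001-09-02 — timely.
(2) due by 2001-09-12 + 66 days = 2001-11-17; completed 2001-11-15, before the deadline.
(3) due by 2001-11-15 + 14 days = 2001-11-29; done 2001-11-18 — timely.
(4) the permitted window runs from 2001-12-17 + 7 = 2001-12-24 to 2001-12-17 + 22 = 2002-01-08; done 2002-01-15 — 7 days after the window closed.
Later steps need not be reached.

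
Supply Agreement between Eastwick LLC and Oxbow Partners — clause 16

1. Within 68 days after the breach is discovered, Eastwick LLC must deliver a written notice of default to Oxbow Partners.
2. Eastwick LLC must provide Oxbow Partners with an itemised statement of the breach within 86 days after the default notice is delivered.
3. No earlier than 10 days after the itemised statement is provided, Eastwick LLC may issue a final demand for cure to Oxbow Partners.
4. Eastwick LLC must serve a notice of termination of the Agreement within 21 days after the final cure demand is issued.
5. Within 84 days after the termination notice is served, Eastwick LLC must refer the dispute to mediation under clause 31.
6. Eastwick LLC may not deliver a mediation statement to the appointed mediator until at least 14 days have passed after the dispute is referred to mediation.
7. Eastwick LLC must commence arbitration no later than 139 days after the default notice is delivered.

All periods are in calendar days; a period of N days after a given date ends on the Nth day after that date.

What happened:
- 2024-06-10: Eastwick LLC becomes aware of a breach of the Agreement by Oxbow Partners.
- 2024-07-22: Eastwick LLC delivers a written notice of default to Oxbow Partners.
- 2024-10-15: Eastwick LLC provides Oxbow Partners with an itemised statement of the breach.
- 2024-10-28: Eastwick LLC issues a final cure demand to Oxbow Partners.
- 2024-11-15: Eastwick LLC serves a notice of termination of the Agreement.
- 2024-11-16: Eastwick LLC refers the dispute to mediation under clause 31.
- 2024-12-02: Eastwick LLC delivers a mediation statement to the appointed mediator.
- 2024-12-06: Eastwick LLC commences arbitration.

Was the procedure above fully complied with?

Step 1: 68 days after 2024-06-10 (when the breach is discovered) is 2024-08-17; completed 2024-07-22, before the deadline.
Step 2: 86 days after 2024-07-22 (when the default notice is delivered) is 2024-10-16; completed 2024-10-15, before the deadline.
Step 3: the earliest permitted date is 10 days after 2024-10-15 (when the itemised statement is provided), i.e. 2024-10-25; done 2024-10-28 — permitted.
Step 4: 21 days after 2024-10-28 (when the final cure demand is issued) is 2024-11-18; done 2024-11-15 — timely.
Step 5: 84 days after 2024-11-15 (when the termination notice is served) is 2025-02-07; 2024-11-16 is within that limit.
Step 6: the earliest permitted date is 14 days after 2024-11-16 (when the dispute is referred to mediation), i.e. 2024-11-30; 2024-12-02 is on or after that date.
Step 7: 139 days after 2024-07-22 (when the default notice is delivered) is 2024-12-08; 2024-12-06 is within that limit.

Yes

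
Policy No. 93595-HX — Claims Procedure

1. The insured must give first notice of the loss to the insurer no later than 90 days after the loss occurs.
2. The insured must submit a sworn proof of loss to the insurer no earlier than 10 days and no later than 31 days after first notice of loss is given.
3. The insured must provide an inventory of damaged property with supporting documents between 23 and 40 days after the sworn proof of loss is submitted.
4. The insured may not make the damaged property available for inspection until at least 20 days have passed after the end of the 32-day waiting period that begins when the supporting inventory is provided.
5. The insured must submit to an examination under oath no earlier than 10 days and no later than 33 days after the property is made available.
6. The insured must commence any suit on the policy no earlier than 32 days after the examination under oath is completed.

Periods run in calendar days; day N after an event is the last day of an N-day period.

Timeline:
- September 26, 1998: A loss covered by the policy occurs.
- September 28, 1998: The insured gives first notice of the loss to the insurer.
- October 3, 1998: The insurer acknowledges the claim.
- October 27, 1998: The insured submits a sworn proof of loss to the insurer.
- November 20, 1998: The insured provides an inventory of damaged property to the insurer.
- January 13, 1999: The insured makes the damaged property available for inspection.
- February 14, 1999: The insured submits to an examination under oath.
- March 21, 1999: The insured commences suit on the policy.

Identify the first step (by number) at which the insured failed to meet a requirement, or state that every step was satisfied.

Step 1 — counting 90 days from September 26, 1998 (when the loss occurs) gives a deadline of December 25, 1998; completed September 28, 1998, before the deadline.
Step 2 — 10 and 31 days from September 28, 1998 (when first notice of loss is given) are October 8, 1998 and October 29, 1998 respectively; October 27, 1998 falls inside that range.
Step 3 — 23 and 40 days from October 27, 1998 (when the sworn proof of loss is submitted) are November 19, 1998 and December 6, 1998 respectively; November 20, 1998 falls inside that range.
Step 4 — must wait 20 days from December 22, 1998 (end of the 32-day waiting period, which began when the supporting inventory is provided on November 20, 1998), so not before January 11, 1999; done January 13, 1999 — permitted.
Step 5 — 10 and 33 days from January 13, 1999 (when the property is made available) are January 23, 1999 and February 15, 1999 respectively; done February 14, 1999 — within the window.
Step 6 — must wait 32 days from February 14, 1999 (when the examination under oath is completed), so not before March 18, 1999; done March 21, 1999, after the minimum wait.

None — every step was satisfied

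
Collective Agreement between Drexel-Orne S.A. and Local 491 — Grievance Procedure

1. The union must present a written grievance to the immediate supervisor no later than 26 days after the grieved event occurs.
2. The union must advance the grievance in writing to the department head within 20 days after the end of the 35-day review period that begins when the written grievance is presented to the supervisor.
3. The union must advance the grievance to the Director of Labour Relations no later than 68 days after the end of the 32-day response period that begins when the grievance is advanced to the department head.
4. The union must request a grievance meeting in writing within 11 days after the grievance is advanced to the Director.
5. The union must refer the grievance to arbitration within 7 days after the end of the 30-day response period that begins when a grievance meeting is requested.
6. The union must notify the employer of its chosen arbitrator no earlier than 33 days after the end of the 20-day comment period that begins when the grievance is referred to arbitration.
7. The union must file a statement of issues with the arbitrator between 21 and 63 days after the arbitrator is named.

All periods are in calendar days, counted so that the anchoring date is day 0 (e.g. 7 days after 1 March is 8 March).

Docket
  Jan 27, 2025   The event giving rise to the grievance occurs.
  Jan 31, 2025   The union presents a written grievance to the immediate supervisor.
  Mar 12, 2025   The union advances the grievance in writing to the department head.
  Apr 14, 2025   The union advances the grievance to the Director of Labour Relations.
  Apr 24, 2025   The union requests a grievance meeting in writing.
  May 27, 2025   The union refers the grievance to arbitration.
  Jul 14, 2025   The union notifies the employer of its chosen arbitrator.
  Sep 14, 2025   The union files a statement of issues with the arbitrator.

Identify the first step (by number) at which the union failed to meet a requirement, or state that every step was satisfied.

(1) due by Jan 27, 2025 + 26 days = Feb 22, 2025; completed Jan 31, 2025, before the deadline.
(2) due by Mar 7, 2025 + 20 days = Mar 27, 2025; completed Mar 12, 2025, before the deadline.
(3) due by Apr 13, 2025 + 68 days = Jun 20, 2025; Apr 14, 2025 is within that limit.
(4) due by Apr 14, 2025 + 11 days = Apr 25, 2025; completed Apr 24, 2025, before the deadline.
(5) due by May 24, 2025 + 7 days = May 31, 2025; done May 27, 2025 — timely.
(6) permitted from Jun 16, 2025 + 33 days = Jul 19, 2025 onward; acted on Jul 14, 2025, 5 days prematurely.
Later steps need not be reached.

Step 6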